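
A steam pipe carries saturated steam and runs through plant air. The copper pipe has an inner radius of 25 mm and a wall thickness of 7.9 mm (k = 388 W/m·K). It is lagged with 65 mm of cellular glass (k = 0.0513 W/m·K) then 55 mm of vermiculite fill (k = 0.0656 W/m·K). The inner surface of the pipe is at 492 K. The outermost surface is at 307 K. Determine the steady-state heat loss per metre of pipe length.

Per-layer cylindrical resistances, series-summed:
R_copper pipe wall = ln(32.9/25)/(2π×388×1) = 1.126×10^-4 K/W
R_cellular glass = ln(97.9/32.9)/(2π×0.0513×1) = 3.383 K/W
R_vermiculite fill = ln(152.9/97.9)/(2π×0.0656×1) = 1.082 K/W
R_total = 4.465 K/W
Q = ΔT/R_total = 185/4.465

q′ ≈ 41.4 W/m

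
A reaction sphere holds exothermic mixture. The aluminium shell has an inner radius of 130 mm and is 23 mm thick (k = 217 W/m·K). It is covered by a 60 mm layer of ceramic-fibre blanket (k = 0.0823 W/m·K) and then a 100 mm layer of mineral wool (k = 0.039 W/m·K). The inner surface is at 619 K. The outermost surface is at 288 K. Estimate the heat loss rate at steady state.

Q ≈ 68.4 W

Each spherical layer contributes R = (1/r_i − 1/r_o)/(4πk):
R_aluminium shell = (1/0.13 − 1/0.153)/(4π×217) = 4.241×10^-4 K/W
R_ceramic-fibre blanket = (1/0.153 − 1/0.213)/(4π×0.0823) = 1.78 K/W
R_mineral wool = (1/0.213 − 1/0.313)/(4π×0.039) = 3.061 K/W
R_total = 4.841 K/W
Q = ΔT/R_total = 331/4.841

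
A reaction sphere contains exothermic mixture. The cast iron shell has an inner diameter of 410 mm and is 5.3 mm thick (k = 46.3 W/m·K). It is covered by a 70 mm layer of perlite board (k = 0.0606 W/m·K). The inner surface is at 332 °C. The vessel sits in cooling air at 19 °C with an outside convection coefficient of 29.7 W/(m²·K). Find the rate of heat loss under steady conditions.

Each spherical layer contributes R = (1/r_i − 1/r_o)/(4πk):
R_cast iron shell = (1/0.205 − 1/0.2103)/(4π×46.3) = 2.113×10^-4 K/W
R_perlite board = (1/0.2103 − 1/0.2803)/(4π×0.0606) = 1.559 K/W
R_outer film = 1/(h·4πr_o²) = 1/(29.7×4π×0.2803²) = 0.0341 K/W
R_total = 1.594 K/W
Q = ΔT/R_total = 313/1.594

Q ≈ 196 W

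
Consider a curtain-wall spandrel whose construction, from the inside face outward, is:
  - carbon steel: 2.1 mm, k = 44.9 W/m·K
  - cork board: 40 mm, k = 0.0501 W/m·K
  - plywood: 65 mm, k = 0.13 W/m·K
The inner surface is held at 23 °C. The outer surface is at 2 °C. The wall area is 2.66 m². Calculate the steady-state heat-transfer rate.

Series thermal resistances:
R_carbon steel = L/(kA) = 0.0021/(44.9×2.66) = 1.758×10^-5 K/W
R_cork board = L/(kA) = 0.04/(0.0501×2.66) = 0.3002 K/W
R_plywood = L/(kA) = 0.065/(0.13×2.66) = 0.188 K/W
R_total = 0.4881 K/W
Q = ΔT / R_total = 21 / 0.4881

Q ≈ 43 W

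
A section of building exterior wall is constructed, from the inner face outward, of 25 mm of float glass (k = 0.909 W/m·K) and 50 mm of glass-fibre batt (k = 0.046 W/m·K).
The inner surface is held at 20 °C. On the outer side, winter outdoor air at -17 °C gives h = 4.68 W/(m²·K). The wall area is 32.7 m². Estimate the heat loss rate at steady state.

Thermal resistances in series:
R_float glass = L/(kA) = 0.025/(0.909×32.7) = 8.411×10^-4 K/W
R_glass-fibre batt = L/(kA) = 0.05/(0.046×32.7) = 0.03324 K/W
R_outer film = 1/(h_o·A) = 1/(4.68×32.7) = 0.006534 K/W
R_total = 0.04062 K/W
Q = ΔT / R_total = 37 / 0.04062

Q ≈ 911 W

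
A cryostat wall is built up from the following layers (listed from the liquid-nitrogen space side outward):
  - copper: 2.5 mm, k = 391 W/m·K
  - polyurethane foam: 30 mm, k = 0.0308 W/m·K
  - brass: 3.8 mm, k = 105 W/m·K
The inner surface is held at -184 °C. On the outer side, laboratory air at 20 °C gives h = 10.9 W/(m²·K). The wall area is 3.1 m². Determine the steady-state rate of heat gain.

Thermal resistances in series:
R_copper = L/(kA) = 0.0025/(391×3.1) = 2.063×10^-6 K/W
R_polyurethane foam = L/(kA) = 0.03/(0.0308×3.1) = 0.3142 K/W
R_brass = L/(kA) = 0.0038/(105×3.1) = 1.167×10^-5 K/W
R_outer film = 1/(h_o·A) = 1/(10.9×3.1) = 0.02959 K/W
R_total = 0.3438 K/W
Q = ΔT / R_total = 204 / 0.3438

Q ≈ 593 W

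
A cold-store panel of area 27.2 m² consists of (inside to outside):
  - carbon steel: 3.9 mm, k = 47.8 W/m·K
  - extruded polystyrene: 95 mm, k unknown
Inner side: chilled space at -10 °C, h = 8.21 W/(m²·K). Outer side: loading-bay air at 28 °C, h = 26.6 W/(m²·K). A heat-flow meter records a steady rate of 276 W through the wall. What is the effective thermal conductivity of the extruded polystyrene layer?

Using the resistance-network approach (series):
R_inner film = 1/(h_i·A) = 1/(8.21×27.2) = 0.004478 K/W
R_carbon steel = L/(kA) = 0.0039/(47.8×27.2) = 3×10^-6 K/W
R_outer film = 1/(h_o·A) = 1/(26.6×27.2) = 0.001382 K/W
Sum of known resistances R_other = 0.005863 K/W
Total R = ΔT/Q = 38/276 = 0.1377 K/W
R_extruded polystyrene = R_total − R_other = 0.1318 K/W
k = L/(R·A) = 0.095/(0.1318×27.2)

k ≈ 0.0265 W/(m·K)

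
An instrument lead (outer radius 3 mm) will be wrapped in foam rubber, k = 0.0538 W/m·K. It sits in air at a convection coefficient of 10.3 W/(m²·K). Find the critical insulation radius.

For a cylinder r_cr = k/h = 0.0538/10.3
r_cr = 5.22 mm; since the bare radius (3 mm) is below r_cr, adding a thin layer of insulation will *increase* heat loss.

r_cr ≈ 5.22 mm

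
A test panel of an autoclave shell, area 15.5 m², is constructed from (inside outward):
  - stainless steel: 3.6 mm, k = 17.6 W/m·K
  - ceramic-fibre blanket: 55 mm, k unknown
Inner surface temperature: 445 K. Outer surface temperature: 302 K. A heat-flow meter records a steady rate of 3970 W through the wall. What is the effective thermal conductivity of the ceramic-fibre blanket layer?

k ≈ 0.0985 W/(m·K)

Thermal resistances in series:
R_stainless steel = L/(kA) = 0.0036/(17.6×15.5) = 1.32×10^-5 K/W
Sum of known resistances R_other = 1.32×10^-5 K/W
Total R = ΔT/Q = 143/3970 = 0.03602 K/W
R_ceramic-fibre blanket = R_total − R_other = 0.03601 K/W
k = L/(R·A) = 0.055/(0.03601×15.5)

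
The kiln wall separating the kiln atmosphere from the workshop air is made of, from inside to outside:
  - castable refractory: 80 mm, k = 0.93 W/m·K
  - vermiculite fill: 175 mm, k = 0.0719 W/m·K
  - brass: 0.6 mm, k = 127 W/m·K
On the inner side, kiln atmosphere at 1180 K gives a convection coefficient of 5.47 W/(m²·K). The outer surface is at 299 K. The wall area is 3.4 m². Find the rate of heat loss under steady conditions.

Using the resistance-network approach (series):
R_inner film = 1/(h_i·A) = 1/(5.47×3.4) = 0.05377 K/W
R_castable refractory = L/(kA) = 0.08/(0.93×3.4) = 0.0253 K/W
R_vermiculite fill = L/(kA) = 0.175/(0.0719×3.4) = 0.7159 K/W
R_brass = L/(kA) = 0.0006/(127×3.4) = 1.39×10^-6 K/W
R_total = 0.7949 K/W
Q = ΔT / R_total = 881 / 0.7949

Q ≈ 1110 W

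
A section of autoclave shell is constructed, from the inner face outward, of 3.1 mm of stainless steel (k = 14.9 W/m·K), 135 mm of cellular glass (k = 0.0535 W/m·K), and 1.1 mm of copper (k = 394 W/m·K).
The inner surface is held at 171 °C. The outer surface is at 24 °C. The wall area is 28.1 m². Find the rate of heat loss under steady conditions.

Treating each layer as a thermal resistance in series:
R_stainless steel = L/(kA) = 0.0031/(14.9×28.1) = 7.404×10^-6 K/W
R_cellular glass = L/(kA) = 0.135/(0.0535×28.1) = 0.0898 K/W
R_copper = L/(kA) = 0.0011/(394×28.1) = 9.936×10^-8 K/W
R_total = 0.08981 K/W
Q = ΔT / R_total = 147 / 0.08981

Q ≈ 1640 W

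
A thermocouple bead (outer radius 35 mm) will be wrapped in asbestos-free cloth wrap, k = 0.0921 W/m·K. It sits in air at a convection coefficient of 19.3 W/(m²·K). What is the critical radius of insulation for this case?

For a sphere r_cr = 2k/h = 2×0.0921/19.3
r_cr = 9.54 mm; since the bare radius (35 mm) is above r_cr, any added insulation will reduce heat loss.

r_cr ≈ 9.54 mm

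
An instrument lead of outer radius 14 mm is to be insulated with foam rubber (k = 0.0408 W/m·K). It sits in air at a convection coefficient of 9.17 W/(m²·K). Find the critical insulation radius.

For a cylinder r_cr = k/h = 0.0408/9.17
r_cr = 4.45 mm; since the bare radius (14 mm) is above r_cr, any added insulation will reduce heat loss.

r_cr ≈ 4.45 mm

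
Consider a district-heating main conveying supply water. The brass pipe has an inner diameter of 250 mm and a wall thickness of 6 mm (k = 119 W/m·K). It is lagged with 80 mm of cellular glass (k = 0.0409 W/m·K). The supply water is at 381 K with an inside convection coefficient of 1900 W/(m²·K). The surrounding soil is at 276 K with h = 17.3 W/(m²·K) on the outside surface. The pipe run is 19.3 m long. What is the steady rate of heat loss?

Q ≈ 1070 W

For a radial system each layer contributes R = ln(r_out/r_in)/(2πkL); films add R = 1/(hA).
R_inner film = 1/(h_i·2πr₁L) = 1/(1900×2π×0.125×19.3) = 3.472×10^-5 K/W
R_brass pipe wall = ln(131/125)/(2π×119×19.3) = 3.249×10^-6 K/W
R_cellular glass = ln(211/131)/(2π×0.0409×19.3) = 0.09611 K/W
R_outer film = 1/(h_o·2πr_oL) = 1/(17.3×2π×0.211×19.3) = 0.002259 K/W
R_total = 0.0984 K/W
Q = ΔT/R_total = 105/0.0984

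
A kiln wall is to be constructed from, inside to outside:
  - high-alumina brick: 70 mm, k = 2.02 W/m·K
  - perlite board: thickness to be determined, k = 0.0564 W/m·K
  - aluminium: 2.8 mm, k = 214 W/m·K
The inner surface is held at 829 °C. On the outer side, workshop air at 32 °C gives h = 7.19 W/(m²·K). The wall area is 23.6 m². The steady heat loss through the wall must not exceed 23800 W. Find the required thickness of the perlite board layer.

Treating each layer as a thermal resistance in series:
R_high-alumina brick = L/(kA) = 0.07/(2.02×23.6) = 0.001468 K/W
R_aluminium = L/(kA) = 0.0028/(214×23.6) = 5.544×10^-7 K/W
R_outer film = 1/(h_o·A) = 1/(7.19×23.6) = 0.005893 K/W
Sum of the known resistances R_other = 0.007362 K/W
Required total resistance R_tot = ΔT/Q_allow = 797/23800 = 0.03349 K/W
R_perlite board = R_tot − R_other = 0.02613 K/W
L = R·k·A = 0.02613×0.0564×23.6

L ≈ 34.8 mm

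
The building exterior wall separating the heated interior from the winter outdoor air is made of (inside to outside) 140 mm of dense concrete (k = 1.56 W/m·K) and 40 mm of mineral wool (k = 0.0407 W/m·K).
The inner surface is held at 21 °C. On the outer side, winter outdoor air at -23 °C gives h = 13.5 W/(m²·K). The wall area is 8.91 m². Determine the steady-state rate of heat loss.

Model the wall as resistances in series:
R_dense concrete = L/(kA) = 0.14/(1.56×8.91) = 0.01007 K/W
R_mineral wool = L/(kA) = 0.04/(0.0407×8.91) = 0.1103 K/W
R_outer film = 1/(h_o·A) = 1/(13.5×8.91) = 0.008314 K/W
R_total = 0.1287 K/W
Q = ΔT / R_total = 44 / 0.1287

Q ≈ 342 W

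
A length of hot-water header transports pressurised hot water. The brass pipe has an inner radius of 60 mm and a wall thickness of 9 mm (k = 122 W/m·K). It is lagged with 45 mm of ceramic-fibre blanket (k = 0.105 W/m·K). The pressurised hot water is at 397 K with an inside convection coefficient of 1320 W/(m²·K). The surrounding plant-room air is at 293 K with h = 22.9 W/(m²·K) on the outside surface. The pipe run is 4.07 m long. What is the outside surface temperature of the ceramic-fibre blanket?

Per-layer cylindrical resistances, series-summed:
R_inner film = 1/(h_i·2πr₁L) = 1/(1320×2π×0.06×4.07) = 4.937×10^-4 K/W
R_brass pipe wall = ln(69/60)/(2π×122×4.07) = 4.48×10^-5 K/W
R_ceramic-fibre blanket = ln(114/69)/(2π×0.105×4.07) = 0.187 K/W
R_outer film = 1/(h_o·2πr_oL) = 1/(22.9×2π×0.114×4.07) = 0.01498 K/W
R_total = 0.2025 K/W
Q = ΔT/R_total = 104/0.2025
Q = 514 W
T_interface = T_inner − Q·ΣR(inner→interface) = 397 − 514×0.1875

T ≈ 301 K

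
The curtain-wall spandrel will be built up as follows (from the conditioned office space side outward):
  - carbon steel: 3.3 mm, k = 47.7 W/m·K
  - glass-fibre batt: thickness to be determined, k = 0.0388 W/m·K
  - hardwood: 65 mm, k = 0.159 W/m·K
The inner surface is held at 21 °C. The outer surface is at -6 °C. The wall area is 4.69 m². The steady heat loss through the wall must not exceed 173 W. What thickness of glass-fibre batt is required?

Thermal resistances in series:
R_carbon steel = L/(kA) = 0.0033/(47.7×4.69) = 1.475×10^-5 K/W
R_hardwood = L/(kA) = 0.065/(0.159×4.69) = 0.08717 K/W
Sum of the known resistances R_other = 0.08718 K/W
Required total resistance R_tot = ΔT/Q_allow = 27/173 = 0.1561 K/W
R_glass-fibre batt = R_tot − R_other = 0.06889 K/W
L = R·k·A = 0.06889×0.0388×4.69

L ≈ 12.5 mm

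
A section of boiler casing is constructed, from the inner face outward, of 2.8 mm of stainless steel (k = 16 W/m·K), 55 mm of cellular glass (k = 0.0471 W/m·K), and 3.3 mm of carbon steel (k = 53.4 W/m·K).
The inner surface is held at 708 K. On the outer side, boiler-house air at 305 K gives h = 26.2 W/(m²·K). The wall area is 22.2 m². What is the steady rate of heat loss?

Q ≈ 7420 W

Using the resistance-network approach (series):
R_stainless steel = L/(kA) = 0.0028/(16×22.2) = 7.883×10^-6 K/W
R_cellular glass = L/(kA) = 0.055/(0.0471×22.2) = 0.0526 K/W
R_carbon steel = L/(kA) = 0.0033/(53.4×22.2) = 2.784×10^-6 K/W
R_outer film = 1/(h_o·A) = 1/(26.2×22.2) = 0.001719 K/W
R_total = 0.05433 K/W
Q = ΔT / R_total = 403 / 0.05433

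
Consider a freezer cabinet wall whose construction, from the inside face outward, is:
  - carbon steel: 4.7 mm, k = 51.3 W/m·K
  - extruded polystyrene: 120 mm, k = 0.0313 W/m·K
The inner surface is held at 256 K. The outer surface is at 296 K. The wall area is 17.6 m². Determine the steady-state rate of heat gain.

Q ≈ 184 W

Thermal resistances in series:
R_carbon steel = L/(kA) = 0.0047/(51.3×17.6) = 5.206×10^-6 K/W
R_extruded polystyrene = L/(kA) = 0.12/(0.0313×17.6) = 0.2178 K/W
R_total = 0.2178 K/W
Q = ΔT / R_total = 40 / 0.2178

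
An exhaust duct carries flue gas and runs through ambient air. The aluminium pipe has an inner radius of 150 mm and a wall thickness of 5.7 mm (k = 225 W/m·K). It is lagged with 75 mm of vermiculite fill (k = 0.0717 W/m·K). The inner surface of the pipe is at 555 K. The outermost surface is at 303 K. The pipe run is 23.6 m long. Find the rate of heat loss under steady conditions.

Q ≈ 6810 W

Radial resistances (cylindrical: R_cond = ln(r_o/r_i)/(2πkL), R_conv = 1/(h·2πrL)):
R_aluminium pipe wall = ln(155.7/150)/(2π×225×23.6) = 1.118×10^-6 K/W
R_vermiculite fill = ln(230.7/155.7)/(2π×0.0717×23.6) = 0.03698 K/W
R_total = 0.03698 K/W
Q = ΔT/R_total = 252/0.03698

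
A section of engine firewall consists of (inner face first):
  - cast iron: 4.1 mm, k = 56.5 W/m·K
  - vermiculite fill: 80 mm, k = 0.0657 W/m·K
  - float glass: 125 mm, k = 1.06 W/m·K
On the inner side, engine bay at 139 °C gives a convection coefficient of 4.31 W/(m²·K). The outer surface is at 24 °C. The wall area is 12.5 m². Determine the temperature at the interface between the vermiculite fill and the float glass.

T ≈ 32.7 °C

Using the resistance-network approach (series):
R_inner film = 1/(h_i·A) = 1/(4.31×12.5) = 0.01856 K/W
R_cast iron = L/(kA) = 0.0041/(56.5×12.5) = 5.805×10^-6 K/W
R_vermiculite fill = L/(kA) = 0.08/(0.0657×12.5) = 0.09741 K/W
R_float glass = L/(kA) = 0.125/(1.06×12.5) = 0.009434 K/W
R_total = 0.1254 K/W;  Q = ΔT/R_total = 115/0.1254 = 917 W
T_interface = T_inner − Q·ΣR(inner→interface) = 139 − 917×0.116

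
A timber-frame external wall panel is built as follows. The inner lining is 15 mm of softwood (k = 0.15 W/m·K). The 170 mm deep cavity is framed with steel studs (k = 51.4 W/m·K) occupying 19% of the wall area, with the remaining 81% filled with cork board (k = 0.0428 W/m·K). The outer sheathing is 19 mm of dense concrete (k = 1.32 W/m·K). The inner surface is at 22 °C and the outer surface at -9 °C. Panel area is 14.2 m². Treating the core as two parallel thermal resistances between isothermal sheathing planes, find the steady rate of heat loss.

Sheathing layers in series; stud and cavity paths in parallel between them.
R_inner = 0.015/(0.15×14.2) = 0.007042 K/W
R_stud  = 0.17/(51.4×0.19×14.2) = 0.001226 K/W
R_cav   = 0.17/(0.0428×0.81×14.2) = 0.3453 K/W
1/R_core = 1/R_stud + 1/R_cav → R_core = 0.001222 K/W
R_outer = 0.019/(1.32×14.2) = 0.001014 K/W
R_total = 0.009277 K/W
Q = ΔT/R_total = 31/0.009277

Q ≈ 3340 W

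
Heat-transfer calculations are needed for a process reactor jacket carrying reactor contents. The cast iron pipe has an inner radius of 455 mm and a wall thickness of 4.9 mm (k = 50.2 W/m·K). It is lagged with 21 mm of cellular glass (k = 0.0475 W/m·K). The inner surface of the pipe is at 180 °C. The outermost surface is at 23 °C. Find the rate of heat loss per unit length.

q′ ≈ 1050 W/m

For a radial system each layer contributes R = ln(r_out/r_in)/(2πkL); films add R = 1/(hA).
R_cast iron pipe wall = ln(459.9/455)/(2π×50.2×1) = 3.396×10^-5 K/W
R_cellular glass = ln(480.9/459.9)/(2π×0.0475×1) = 0.1496 K/W
R_total = 0.1496 K/W
Q = ΔT/R_total = 157/0.1496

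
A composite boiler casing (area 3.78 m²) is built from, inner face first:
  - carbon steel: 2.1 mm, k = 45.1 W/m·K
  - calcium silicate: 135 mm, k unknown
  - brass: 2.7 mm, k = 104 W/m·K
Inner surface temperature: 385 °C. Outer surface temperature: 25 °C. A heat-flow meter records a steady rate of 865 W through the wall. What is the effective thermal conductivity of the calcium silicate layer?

k ≈ 0.0858 W/(m·K)

Thermal resistances in series:
R_carbon steel = L/(kA) = 0.0021/(45.1×3.78) = 1.232×10^-5 K/W
R_brass = L/(kA) = 0.0027/(104×3.78) = 6.868×10^-6 K/W
Sum of known resistances R_other = 1.919×10^-5 K/W
Total R = ΔT/Q = 360/865 = 0.4162 K/W
R_calcium silicate = R_total − R_other = 0.4162 K/W
k = L/(R·A) = 0.135/(0.4162×3.78)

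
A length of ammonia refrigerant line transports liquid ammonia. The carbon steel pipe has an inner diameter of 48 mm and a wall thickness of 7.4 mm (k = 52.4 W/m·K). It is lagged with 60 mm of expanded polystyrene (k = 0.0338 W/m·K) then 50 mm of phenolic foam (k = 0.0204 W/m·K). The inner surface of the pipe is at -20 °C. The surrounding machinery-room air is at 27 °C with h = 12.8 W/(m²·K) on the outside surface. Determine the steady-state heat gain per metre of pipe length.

q′ ≈ 5.51 W/m

For a radial system each layer contributes R = ln(r_out/r_in)/(2πkL); films add R = 1/(hA).
R_carbon steel pipe wall = ln(31.4/24)/(2π×52.4×1) = 8.163×10^-4 K/W
R_expanded polystyrene = ln(91.4/31.4)/(2π×0.0338×1) = 5.031 K/W
R_phenolic foam = ln(141.4/91.4)/(2π×0.0204×1) = 3.404 K/W
R_outer film = 1/(h_o·2πr_oL) = 1/(12.8×2π×0.1414×1) = 0.08793 K/W
R_total = 8.524 K/W
Q = ΔT/R_total = 47/8.524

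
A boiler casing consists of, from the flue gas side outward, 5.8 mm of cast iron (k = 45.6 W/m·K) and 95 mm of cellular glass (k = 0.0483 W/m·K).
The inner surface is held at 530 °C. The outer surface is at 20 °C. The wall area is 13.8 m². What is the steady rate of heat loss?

Treating each layer as a thermal resistance in series:
R_cast iron = L/(kA) = 0.0058/(45.6×13.8) = 9.217×10^-6 K/W
R_cellular glass = L/(kA) = 0.095/(0.0483×13.8) = 0.1425 K/W
R_total = 0.1425 K/W
Q = ΔT / R_total = 510 / 0.1425

Q ≈ 3580 W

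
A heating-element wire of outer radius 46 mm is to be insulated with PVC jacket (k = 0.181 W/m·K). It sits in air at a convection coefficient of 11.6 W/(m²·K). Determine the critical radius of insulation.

For a cylinder r_cr = k/h = 0.181/11.6
r_cr = 15.6 mm; since the bare radius (46 mm) is above r_cr, any added insulation will reduce heat loss.

r_cr ≈ 15.6 mm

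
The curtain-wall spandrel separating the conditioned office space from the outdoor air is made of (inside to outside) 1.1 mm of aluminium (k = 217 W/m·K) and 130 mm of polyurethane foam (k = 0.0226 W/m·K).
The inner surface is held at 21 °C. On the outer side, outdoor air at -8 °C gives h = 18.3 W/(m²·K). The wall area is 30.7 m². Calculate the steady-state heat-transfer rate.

Using the resistance-network approach (series):
R_aluminium = L/(kA) = 0.0011/(217×30.7) = 1.651×10^-7 K/W
R_polyurethane foam = L/(kA) = 0.13/(0.0226×30.7) = 0.1874 K/W
R_outer film = 1/(h_o·A) = 1/(18.3×30.7) = 0.00178 K/W
R_total = 0.1891 K/W
Q = ΔT / R_total = 29 / 0.1891

Q ≈ 153 W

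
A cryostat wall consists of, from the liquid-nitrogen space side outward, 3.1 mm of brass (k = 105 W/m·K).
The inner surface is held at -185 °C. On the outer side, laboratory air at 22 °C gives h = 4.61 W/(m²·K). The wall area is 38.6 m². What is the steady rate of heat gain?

Q ≈ 36800 W

Model the wall as resistances in series:
R_brass = L/(kA) = 0.0031/(105×38.6) = 7.649×10^-7 K/W
R_outer film = 1/(h_o·A) = 1/(4.61×38.6) = 0.00562 K/W
R_total = 0.00562 K/W
Q = ΔT / R_total = 207 / 0.00562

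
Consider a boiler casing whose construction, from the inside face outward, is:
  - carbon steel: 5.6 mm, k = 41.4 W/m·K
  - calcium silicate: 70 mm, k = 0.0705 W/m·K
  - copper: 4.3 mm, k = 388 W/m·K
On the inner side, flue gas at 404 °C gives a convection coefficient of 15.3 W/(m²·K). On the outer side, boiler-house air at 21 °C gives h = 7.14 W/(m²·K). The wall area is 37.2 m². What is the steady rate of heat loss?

Thermal resistances in series:
R_inner film = 1/(h_i·A) = 1/(15.3×37.2) = 0.001757 K/W
R_carbon steel = L/(kA) = 0.0056/(41.4×37.2) = 3.636×10^-6 K/W
R_calcium silicate = L/(kA) = 0.07/(0.0705×37.2) = 0.02669 K/W
R_copper = L/(kA) = 0.0043/(388×37.2) = 2.979×10^-7 K/W
R_outer film = 1/(h_o·A) = 1/(7.14×37.2) = 0.003765 K/W
R_total = 0.03222 K/W
Q = ΔT / R_total = 383 / 0.03222

Q ≈ 11900 W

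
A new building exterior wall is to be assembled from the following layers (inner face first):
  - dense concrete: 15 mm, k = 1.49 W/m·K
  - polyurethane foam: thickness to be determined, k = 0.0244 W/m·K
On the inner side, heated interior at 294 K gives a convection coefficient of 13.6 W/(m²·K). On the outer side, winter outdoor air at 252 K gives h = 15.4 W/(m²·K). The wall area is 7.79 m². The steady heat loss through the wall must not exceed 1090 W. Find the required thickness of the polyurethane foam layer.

Series thermal resistances:
R_inner film = 1/(h_i·A) = 1/(13.6×7.79) = 0.009439 K/W
R_dense concrete = L/(kA) = 0.015/(1.49×7.79) = 0.001292 K/W
R_outer film = 1/(h_o·A) = 1/(15.4×7.79) = 0.008336 K/W
Sum of the known resistances R_other = 0.01907 K/W
Required total resistance R_tot = ΔT/Q_allow = 42/1090 = 0.03853 K/W
R_polyurethane foam = R_tot − R_other = 0.01947 K/W
L = R·k·A = 0.01947×0.0244×7.79

L ≈ 3.7 mm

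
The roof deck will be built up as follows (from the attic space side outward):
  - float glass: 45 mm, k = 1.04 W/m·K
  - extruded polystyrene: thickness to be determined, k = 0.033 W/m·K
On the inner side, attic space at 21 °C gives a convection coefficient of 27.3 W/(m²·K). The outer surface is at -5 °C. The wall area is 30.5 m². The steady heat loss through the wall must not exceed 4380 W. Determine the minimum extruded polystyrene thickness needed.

L ≈ 3.34 mm

Thermal resistances in series:
R_inner film = 1/(h_i·A) = 1/(27.3×30.5) = 0.001201 K/W
R_float glass = L/(kA) = 0.045/(1.04×30.5) = 0.001419 K/W
Sum of the known resistances R_other = 0.00262 K/W
Required total resistance R_tot = ΔT/Q_allow = 26/4380 = 0.005936 K/W
R_extruded polystyrene = R_tot − R_other = 0.003316 K/W
L = R·k·A = 0.003316×0.033×30.5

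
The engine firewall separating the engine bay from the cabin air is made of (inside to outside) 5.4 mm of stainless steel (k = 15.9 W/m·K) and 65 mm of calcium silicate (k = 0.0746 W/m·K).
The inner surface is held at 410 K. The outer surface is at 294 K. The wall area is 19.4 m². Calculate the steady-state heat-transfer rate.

Treating each layer as a thermal resistance in series:
R_stainless steel = L/(kA) = 0.0054/(15.9×19.4) = 1.751×10^-5 K/W
R_calcium silicate = L/(kA) = 0.065/(0.0746×19.4) = 0.04491 K/W
R_total = 0.04493 K/W
Q = ΔT / R_total = 116 / 0.04493

Q ≈ 2580 W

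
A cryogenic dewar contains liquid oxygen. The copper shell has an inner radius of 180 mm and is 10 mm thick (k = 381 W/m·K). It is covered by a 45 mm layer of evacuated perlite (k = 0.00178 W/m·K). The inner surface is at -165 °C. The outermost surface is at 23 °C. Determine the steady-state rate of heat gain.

For a spherical shell R = (1/r₁ − 1/r₂)/(4πk); film R = 1/(h·4πr²). In series:
R_copper shell = (1/0.18 − 1/0.19)/(4π×381) = 6.107×10^-5 K/W
R_evacuated perlite = (1/0.19 − 1/0.235)/(4π×0.00178) = 45.06 K/W
R_total = 45.06 K/W
Q = ΔT/R_total = 188/45.06

Q ≈ 4.17 W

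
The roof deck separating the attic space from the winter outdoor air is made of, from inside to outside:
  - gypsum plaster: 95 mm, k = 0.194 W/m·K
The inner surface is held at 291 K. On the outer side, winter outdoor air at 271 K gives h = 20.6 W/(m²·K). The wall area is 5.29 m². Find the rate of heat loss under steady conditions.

Q ≈ 197 W

Model the wall as resistances in series:
R_gypsum plaster = L/(kA) = 0.095/(0.194×5.29) = 0.09257 K/W
R_outer film = 1/(h_o·A) = 1/(20.6×5.29) = 0.009177 K/W
R_total = 0.1017 K/W
Q = ΔT / R_total = 20 / 0.1017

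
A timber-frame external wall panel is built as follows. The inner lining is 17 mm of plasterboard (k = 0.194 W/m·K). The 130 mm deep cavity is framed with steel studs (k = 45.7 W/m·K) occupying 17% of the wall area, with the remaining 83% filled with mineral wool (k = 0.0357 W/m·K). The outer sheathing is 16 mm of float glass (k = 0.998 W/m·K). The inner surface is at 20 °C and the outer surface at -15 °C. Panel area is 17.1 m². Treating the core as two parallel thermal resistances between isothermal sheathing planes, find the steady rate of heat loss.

Sheathing layers in series; stud and cavity paths in parallel between them.
R_inner = 0.017/(0.194×17.1) = 0.005124 K/W
R_stud  = 0.13/(45.7×0.17×17.1) = 9.785×10^-4 K/W
R_cav   = 0.13/(0.0357×0.83×17.1) = 0.2566 K/W
1/R_core = 1/R_stud + 1/R_cav → R_core = 9.748×10^-4 K/W
R_outer = 0.016/(0.998×17.1) = 9.375×10^-4 K/W
R_total = 0.007037 K/W
Q = ΔT/R_total = 35/0.007037

Q ≈ 4970 W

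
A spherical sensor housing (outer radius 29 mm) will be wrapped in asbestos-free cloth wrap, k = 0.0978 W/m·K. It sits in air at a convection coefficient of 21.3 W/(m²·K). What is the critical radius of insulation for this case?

r_cr ≈ 9.18 mm

For a sphere r_cr = 2k/h = 2×0.0978/21.3
r_cr = 9.18 mm; since the bare radius (29 mm) is above r_cr, any added insulation will reduce heat loss.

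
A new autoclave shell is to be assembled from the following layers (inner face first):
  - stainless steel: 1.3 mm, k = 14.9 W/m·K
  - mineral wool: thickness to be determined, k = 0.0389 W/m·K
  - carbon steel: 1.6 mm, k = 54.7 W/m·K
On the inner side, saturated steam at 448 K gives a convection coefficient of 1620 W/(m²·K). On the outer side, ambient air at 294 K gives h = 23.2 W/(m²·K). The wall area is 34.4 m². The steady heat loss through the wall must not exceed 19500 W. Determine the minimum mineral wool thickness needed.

Model the wall as resistances in series:
R_inner film = 1/(h_i·A) = 1/(1620×34.4) = 1.794×10^-5 K/W
R_stainless steel = L/(kA) = 0.0013/(14.9×34.4) = 2.536×10^-6 K/W
R_carbon steel = L/(kA) = 0.0016/(54.7×34.4) = 8.503×10^-7 K/W
R_outer film = 1/(h_o·A) = 1/(23.2×34.4) = 0.001253 K/W
Sum of the known resistances R_other = 0.001274 K/W
Required total resistance R_tot = ΔT/Q_allow = 154/19500 = 0.007897 K/W
R_mineral wool = R_tot − R_other = 0.006623 K/W
L = R·k·A = 0.006623×0.0389×34.4

L ≈ 8.86 mm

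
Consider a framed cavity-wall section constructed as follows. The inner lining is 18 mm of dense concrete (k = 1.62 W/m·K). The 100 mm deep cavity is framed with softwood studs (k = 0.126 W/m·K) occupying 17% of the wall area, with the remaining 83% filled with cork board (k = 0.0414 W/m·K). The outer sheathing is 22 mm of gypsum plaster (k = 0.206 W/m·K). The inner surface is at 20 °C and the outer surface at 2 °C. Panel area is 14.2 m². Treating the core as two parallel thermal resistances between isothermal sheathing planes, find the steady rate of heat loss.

Sheathing layers in series; stud and cavity paths in parallel between them.
R_inner = 0.018/(1.62×14.2) = 7.825×10^-4 K/W
R_stud  = 0.1/(0.126×0.17×14.2) = 0.3288 K/W
R_cav   = 0.1/(0.0414×0.83×14.2) = 0.2049 K/W
1/R_core = 1/R_stud + 1/R_cav → R_core = 0.1262 K/W
R_outer = 0.022/(0.206×14.2) = 0.007521 K/W
R_total = 0.1345 K/W
Q = ΔT/R_total = 18/0.1345

Q ≈ 134 W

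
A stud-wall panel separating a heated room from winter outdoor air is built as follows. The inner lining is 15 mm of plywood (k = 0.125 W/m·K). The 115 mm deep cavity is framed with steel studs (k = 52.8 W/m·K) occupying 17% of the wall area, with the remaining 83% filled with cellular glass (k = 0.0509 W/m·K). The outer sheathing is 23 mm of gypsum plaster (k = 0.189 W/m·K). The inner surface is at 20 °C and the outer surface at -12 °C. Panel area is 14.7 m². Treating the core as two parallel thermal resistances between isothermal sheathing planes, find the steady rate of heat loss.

Q ≈ 1850 W

Sheathing layers in series; stud and cavity paths in parallel between them.
R_inner = 0.015/(0.125×14.7) = 0.008163 K/W
R_stud  = 0.115/(52.8×0.17×14.7) = 8.716×10^-4 K/W
R_cav   = 0.115/(0.0509×0.83×14.7) = 0.1852 K/W
1/R_core = 1/R_stud + 1/R_cav → R_core = 8.675×10^-4 K/W
R_outer = 0.023/(0.189×14.7) = 0.008278 K/W
R_total = 0.01731 K/W
Q = ΔT/R_total = 32/0.01731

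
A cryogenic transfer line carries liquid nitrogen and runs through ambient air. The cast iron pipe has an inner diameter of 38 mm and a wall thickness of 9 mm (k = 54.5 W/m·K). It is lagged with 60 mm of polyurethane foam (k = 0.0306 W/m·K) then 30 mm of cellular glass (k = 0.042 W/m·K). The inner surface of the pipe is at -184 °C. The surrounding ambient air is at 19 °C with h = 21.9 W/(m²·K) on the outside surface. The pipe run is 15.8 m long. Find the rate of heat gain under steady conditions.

Radial resistances (cylindrical: R_cond = ln(r_o/r_i)/(2πkL), R_conv = 1/(h·2πrL)):
R_cast iron pipe wall = ln(28/19)/(2π×54.5×15.8) = 7.167×10^-5 K/W
R_polyurethane foam = ln(88/28)/(2π×0.0306×15.8) = 0.377 K/W
R_cellular glass = ln(118/88)/(2π×0.042×15.8) = 0.07036 K/W
R_outer film = 1/(h_o·2πr_oL) = 1/(21.9×2π×0.118×15.8) = 0.003898 K/W
R_total = 0.4513 K/W
Q = ΔT/R_total = 203/0.4513

Q ≈ 450 W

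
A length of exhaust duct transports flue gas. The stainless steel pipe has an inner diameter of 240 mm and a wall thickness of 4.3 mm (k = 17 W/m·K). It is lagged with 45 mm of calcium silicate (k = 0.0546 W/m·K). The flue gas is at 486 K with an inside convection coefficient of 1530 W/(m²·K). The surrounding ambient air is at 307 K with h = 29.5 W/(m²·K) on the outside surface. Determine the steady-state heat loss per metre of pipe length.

Per-layer cylindrical resistances, series-summed:
R_inner film = 1/(h_i·2πr₁L) = 1/(1530×2π×0.12×1) = 8.669×10^-4 K/W
R_stainless steel pipe wall = ln(124.3/120)/(2π×17×1) = 3.296×10^-4 K/W
R_calcium silicate = ln(169.3/124.3)/(2π×0.0546×1) = 0.9006 K/W
R_outer film = 1/(h_o·2πr_oL) = 1/(29.5×2π×0.1693×1) = 0.03187 K/W
R_total = 0.9337 K/W
Q = ΔT/R_total = 179/0.9337

q′ ≈ 192 W/m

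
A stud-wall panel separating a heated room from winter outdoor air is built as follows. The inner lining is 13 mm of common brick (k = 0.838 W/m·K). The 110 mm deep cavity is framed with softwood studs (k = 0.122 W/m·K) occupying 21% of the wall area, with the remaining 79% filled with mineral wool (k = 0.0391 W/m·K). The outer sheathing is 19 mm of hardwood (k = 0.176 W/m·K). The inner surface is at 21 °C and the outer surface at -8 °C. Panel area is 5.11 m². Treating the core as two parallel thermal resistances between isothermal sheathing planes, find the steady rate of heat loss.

Sheathing layers in series; stud and cavity paths in parallel between them.
R_inner = 0.013/(0.838×5.11) = 0.003036 K/W
R_stud  = 0.11/(0.122×0.21×5.11) = 0.8402 K/W
R_cav   = 0.11/(0.0391×0.79×5.11) = 0.6969 K/W
1/R_core = 1/R_stud + 1/R_cav → R_core = 0.3809 K/W
R_outer = 0.019/(0.176×5.11) = 0.02113 K/W
R_total = 0.4051 K/W
Q = ΔT/R_total = 29/0.4051

Q ≈ 71.6 W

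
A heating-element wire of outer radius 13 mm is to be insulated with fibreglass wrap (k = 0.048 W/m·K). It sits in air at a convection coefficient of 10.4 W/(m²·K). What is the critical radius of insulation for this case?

r_cr ≈ 4.62 mm

For a cylinder r_cr = k/h = 0.048/10.4
r_cr = 4.62 mm; since the bare radius (13 mm) is above r_cr, any added insulation will reduce heat loss.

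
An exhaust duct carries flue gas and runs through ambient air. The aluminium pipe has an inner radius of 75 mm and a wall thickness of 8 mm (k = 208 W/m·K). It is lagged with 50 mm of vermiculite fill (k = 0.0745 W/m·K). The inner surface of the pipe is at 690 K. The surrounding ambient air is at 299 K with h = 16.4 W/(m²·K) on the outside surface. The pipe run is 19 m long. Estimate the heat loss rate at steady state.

Radial resistances (cylindrical: R_cond = ln(r_o/r_i)/(2πkL), R_conv = 1/(h·2πrL)):
R_aluminium pipe wall = ln(83/75)/(2π×208×19) = 4.082×10^-6 K/W
R_vermiculite fill = ln(133/83)/(2π×0.0745×19) = 0.05302 K/W
R_outer film = 1/(h_o·2πr_oL) = 1/(16.4×2π×0.133×19) = 0.00384 K/W
R_total = 0.05686 K/W
Q = ΔT/R_total = 391/0.05686

Q ≈ 6880 W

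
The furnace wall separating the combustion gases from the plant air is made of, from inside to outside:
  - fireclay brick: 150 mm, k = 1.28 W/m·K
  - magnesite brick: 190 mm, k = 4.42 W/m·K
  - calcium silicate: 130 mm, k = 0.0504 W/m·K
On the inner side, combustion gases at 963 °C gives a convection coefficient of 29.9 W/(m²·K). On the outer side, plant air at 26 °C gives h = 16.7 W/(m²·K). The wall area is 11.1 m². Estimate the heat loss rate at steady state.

Q ≈ 3670 W

Thermal resistances in series:
R_inner film = 1/(h_i·A) = 1/(29.9×11.1) = 0.003013 K/W
R_fireclay brick = L/(kA) = 0.15/(1.28×11.1) = 0.01056 K/W
R_magnesite brick = L/(kA) = 0.19/(4.42×11.1) = 0.003873 K/W
R_calcium silicate = L/(kA) = 0.13/(0.0504×11.1) = 0.2324 K/W
R_outer film = 1/(h_o·A) = 1/(16.7×11.1) = 0.005395 K/W
R_total = 0.2552 K/W
Q = ΔT / R_total = 937 / 0.2552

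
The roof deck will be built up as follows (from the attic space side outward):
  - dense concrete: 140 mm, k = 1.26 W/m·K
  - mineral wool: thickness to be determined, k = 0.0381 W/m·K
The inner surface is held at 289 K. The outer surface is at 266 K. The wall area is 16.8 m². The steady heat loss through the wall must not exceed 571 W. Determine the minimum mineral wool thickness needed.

L ≈ 21.5 mm

Thermal resistances in series:
R_dense concrete = L/(kA) = 0.14/(1.26×16.8) = 0.006614 K/W
Sum of the known resistances R_other = 0.006614 K/W
Required total resistance R_tot = ΔT/Q_allow = 23/571 = 0.04028 K/W
R_mineral wool = R_tot − R_other = 0.03367 K/W
L = R·k·A = 0.03367×0.0381×16.8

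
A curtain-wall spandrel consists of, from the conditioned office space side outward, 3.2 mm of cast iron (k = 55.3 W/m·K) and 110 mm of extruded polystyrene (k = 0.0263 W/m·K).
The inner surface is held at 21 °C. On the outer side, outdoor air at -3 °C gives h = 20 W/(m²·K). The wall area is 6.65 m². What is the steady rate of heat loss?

Q ≈ 37.7 W

Thermal resistances in series:
R_cast iron = L/(kA) = 0.0032/(55.3×6.65) = 8.702×10^-6 K/W
R_extruded polystyrene = L/(kA) = 0.11/(0.0263×6.65) = 0.6289 K/W
R_outer film = 1/(h_o·A) = 1/(20×6.65) = 0.007519 K/W
R_total = 0.6365 K/W
Q = ΔT / R_total = 24 / 0.6365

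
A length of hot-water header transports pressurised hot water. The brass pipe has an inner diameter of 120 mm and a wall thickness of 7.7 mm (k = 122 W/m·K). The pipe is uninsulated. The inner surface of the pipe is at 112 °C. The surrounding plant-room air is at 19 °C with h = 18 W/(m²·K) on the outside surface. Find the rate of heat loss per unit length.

Cylindrical conduction, so R = ln(r₂/r₁)/(2πkL) per layer, in series:
R_brass pipe wall = ln(67.7/60)/(2π×122×1) = 1.575×10^-4 K/W
R_outer film = 1/(h_o·2πr_oL) = 1/(18×2π×0.0677×1) = 0.1306 K/W
R_total = 0.1308 K/W
Q = ΔT/R_total = 93/0.1308

q′ ≈ 711 W/m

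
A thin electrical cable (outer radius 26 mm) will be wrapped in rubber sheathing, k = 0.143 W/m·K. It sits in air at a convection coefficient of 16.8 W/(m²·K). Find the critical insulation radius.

r_cr ≈ 8.51 mm

For a cylinder r_cr = k/h = 0.143/16.8
r_cr = 8.51 mm; since the bare radius (26 mm) is above r_cr, any added insulation will reduce heat loss.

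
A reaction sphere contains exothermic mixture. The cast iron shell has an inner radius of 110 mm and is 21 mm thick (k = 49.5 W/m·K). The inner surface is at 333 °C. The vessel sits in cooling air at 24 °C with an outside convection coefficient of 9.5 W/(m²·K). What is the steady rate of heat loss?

Radial (spherical) resistances in series:
R_cast iron shell = (1/0.11 − 1/0.131)/(4π×49.5) = 0.002343 K/W
R_outer film = 1/(h·4πr_o²) = 1/(9.5×4π×0.131²) = 0.4881 K/W
R_total = 0.4905 K/W
Q = ΔT/R_total = 309/0.4905

Q ≈ 630 W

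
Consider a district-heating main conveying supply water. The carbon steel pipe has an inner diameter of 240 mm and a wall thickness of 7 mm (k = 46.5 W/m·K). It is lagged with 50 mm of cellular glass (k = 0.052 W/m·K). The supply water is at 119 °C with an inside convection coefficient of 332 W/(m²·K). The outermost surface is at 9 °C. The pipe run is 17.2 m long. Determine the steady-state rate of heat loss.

Cylindrical conduction, so R = ln(r₂/r₁)/(2πkL) per layer, in series:
R_inner film = 1/(h_i·2πr₁L) = 1/(332×2π×0.12×17.2) = 2.323×10^-4 K/W
R_carbon steel pipe wall = ln(127/120)/(2π×46.5×17.2) = 1.128×10^-5 K/W
R_cellular glass = ln(177/127)/(2π×0.052×17.2) = 0.05907 K/W
R_total = 0.05931 K/W
Q = ΔT/R_total = 110/0.05931

Q ≈ 1850 W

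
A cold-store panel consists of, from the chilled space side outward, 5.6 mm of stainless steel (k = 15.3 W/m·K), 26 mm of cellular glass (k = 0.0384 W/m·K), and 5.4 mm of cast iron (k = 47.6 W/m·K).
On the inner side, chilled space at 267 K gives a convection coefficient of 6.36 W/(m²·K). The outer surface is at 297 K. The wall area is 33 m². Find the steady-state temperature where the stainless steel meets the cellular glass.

T ≈ 273 K

Model the wall as resistances in series:
R_inner film = 1/(h_i·A) = 1/(6.36×33) = 0.004765 K/W
R_stainless steel = L/(kA) = 0.0056/(15.3×33) = 1.109×10^-5 K/W
R_cellular glass = L/(kA) = 0.026/(0.0384×33) = 0.02052 K/W
R_cast iron = L/(kA) = 0.0054/(47.6×33) = 3.438×10^-6 K/W
R_total = 0.0253 K/W;  Q = ΔT/R_total = 30/0.0253 = 1186 W
T_interface = T_inner + Q·ΣR(inner→interface) = 267 + 1190×0.004776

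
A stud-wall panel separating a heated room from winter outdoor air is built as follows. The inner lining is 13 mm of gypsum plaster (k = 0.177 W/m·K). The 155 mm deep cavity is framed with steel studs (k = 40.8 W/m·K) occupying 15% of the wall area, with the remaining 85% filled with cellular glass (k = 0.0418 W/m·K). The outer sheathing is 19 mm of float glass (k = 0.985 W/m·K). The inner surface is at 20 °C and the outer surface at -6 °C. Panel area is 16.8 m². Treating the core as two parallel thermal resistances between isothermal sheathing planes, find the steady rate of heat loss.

Sheathing layers in series; stud and cavity paths in parallel between them.
R_inner = 0.013/(0.177×16.8) = 0.004372 K/W
R_stud  = 0.155/(40.8×0.15×16.8) = 0.001508 K/W
R_cav   = 0.155/(0.0418×0.85×16.8) = 0.2597 K/W
1/R_core = 1/R_stud + 1/R_cav → R_core = 0.001499 K/W
R_outer = 0.019/(0.985×16.8) = 0.001148 K/W
R_total = 0.007019 K/W
Q = ΔT/R_total = 26/0.007019

Q ≈ 3700 W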